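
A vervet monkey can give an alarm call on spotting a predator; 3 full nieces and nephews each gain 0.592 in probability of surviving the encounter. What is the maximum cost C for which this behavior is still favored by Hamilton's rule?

0.444

r to a full niece or nephew = 1/4 (full aunt/uncle↔niece/nephew: two paths of length 3 through the shared grandparent pair: r = 2·(1/2)^3 = 1/4).
Hamilton's rule: n·r·B > C, so the trait is favored while C < n·r·B = 3·0.25·0.592 = 0.444.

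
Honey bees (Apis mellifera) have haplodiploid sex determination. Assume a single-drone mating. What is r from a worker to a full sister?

Haplodiploid full sisters inherit their father's entire haploid genome identically (contributing 1/2) and on average half of their mother's contribution (1/2 · 1/2 = 1/4); r = 1/2 + 1/4 = 3/4.

0.75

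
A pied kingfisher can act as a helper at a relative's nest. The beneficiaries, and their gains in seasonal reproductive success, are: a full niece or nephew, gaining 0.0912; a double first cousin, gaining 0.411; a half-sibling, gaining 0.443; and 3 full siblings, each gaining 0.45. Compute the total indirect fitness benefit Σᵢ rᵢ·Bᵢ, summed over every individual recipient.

0.9113

r to a full niece or nephew = 1/4 (full aunt/uncle↔niece/nephew: two paths of length 3 through the shared grandparent pair: r = 2·(1/2)^3 = 1/4).
r to a double first cousin = 0.25 (double first cousins share both grandparent pairs — four paths of length 4: r = 4·(1/2)^4 = 1/4).
r to a half-sibling = 1/4 (half-sibs share one parent — one path of length 2: r = (1/2)^2 = 1/4).
r to a full sibling = 0.5 (full sibs share both parents — two paths of length 2: r = 2·(1/2)^2 = 1/2).
Summing one r·B term per recipient: 1·0.25·0.0912 + 1·0.25·0.411 + 1·0.25·0.443 + 3·0.5·0.45 = 0.9113.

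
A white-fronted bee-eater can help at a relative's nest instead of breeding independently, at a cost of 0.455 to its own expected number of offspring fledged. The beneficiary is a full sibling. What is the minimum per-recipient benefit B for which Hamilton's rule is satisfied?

0.91

r to a full sibling = 0.5 (full sibs share both parents — two paths of length 2: r = 2·(1/2)^2 = 1/2).
Hamilton's rule with n recipients of equal r: n·r·B > C, so B > C/(n·r) = 0.455/(1·0.5) = 0.91.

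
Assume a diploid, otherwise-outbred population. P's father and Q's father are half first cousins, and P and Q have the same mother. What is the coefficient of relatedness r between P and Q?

With two independent routes of shared ancestry, r is the sum of the two contributions.
P and Q are related in two ways: half second cousins through their fathers (r = 1/64) and half-sibs through their shared mother (r = 1/4).
r = 1/64 + 1/4 = 0.265625.

0.265625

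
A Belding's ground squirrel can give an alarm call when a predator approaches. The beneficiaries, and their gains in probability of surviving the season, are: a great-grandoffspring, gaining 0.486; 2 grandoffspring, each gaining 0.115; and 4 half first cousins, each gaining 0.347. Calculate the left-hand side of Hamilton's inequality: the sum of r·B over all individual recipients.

0.205

r to a great-grandoffspring = 1/8 (three parent–offspring links: r = (1/2)^3 = 1/8).
r to a grandoffspring = 1/4 (two parent–offspring links: r = (1/2)^2 = 1/4).
r to a half first cousin = 1/16 (half first cousins share one grandparent — one path of length 4: r = (1/2)^4 = 1/16).
Summing one r·B term per recipient: 1·0.125·0.486 + 2·0.25·0.115 + 4·0.0625·0.347 = 0.205.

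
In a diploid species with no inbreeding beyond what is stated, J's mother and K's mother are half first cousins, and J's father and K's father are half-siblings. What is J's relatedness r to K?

0.078125

Wright's path rule: contributions from independent ancestry routes add.
J and K are related in two ways: half second cousins through their mothers (r = 1/64) and half first cousins through their fathers (r = 1/16).
r = 1/64 + 1/16 = 0.078125.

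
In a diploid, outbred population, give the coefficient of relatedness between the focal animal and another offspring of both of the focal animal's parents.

Each parent–offspring link contributes a factor of 1/2, and independent paths through distinct common ancestors add.
Full sibs share both parents — two paths of length 2: r = 2·(1/2)^2 = 1/2.

0.5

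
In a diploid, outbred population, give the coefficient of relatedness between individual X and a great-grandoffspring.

0.125

Each parent–offspring link contributes a factor of 1/2, and independent paths through distinct common ancestors add.
Three parent–offspring links: r = (1/2)^3 = 1/8.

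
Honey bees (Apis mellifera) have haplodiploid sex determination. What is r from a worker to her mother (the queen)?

0.5

One meiotic link between diploid queen and diploid daughter: r = 1/2.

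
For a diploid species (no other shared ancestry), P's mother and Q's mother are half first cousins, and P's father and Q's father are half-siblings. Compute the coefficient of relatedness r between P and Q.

0.078125

Independent pedigree routes through distinct common ancestors add.
P and Q are related in two ways: half second cousins through their mothers (r = 1/64) and half first cousins through their fathers (r = 1/16).
r = 1/64 + 1/16 = 5/64 = 0.078125.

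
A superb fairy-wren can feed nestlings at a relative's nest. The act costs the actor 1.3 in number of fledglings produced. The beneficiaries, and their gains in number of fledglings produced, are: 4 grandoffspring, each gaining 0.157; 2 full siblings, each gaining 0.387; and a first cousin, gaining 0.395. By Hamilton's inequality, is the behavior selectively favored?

No

Hamilton's rule: the trait is favored when the sum of r·B over every recipient exceeds the actor's cost C.
r to a grandoffspring = 1/4 (two parent–offspring links: r = (1/2)^2 = 1/4).
r to a full sibling = 1/2 (full sibs share both parents — two paths of length 2: r = 2·(1/2)^2 = 1/2).
r to a first cousin = 0.125 (first cousins share one grandparent pair — two paths of length 4: r = 2·(1/2)^4 = 1/8).
Summing one r·B term per recipient: 4·0.25·0.157 + 2·0.5·0.387 + 1·0.125·0.395 = 0.593375.
0.593375 < 1.3: the indirect benefit is less than the cost.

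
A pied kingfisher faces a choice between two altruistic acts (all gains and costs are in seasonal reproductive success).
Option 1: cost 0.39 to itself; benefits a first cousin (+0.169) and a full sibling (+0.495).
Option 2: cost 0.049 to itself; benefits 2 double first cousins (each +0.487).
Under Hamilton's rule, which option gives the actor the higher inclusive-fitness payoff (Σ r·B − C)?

Option 2

Option 1: r to a first cousin = 0.125.
Option 1: r to a full sibling = 0.5.
Option 1: Σ r·B − C = (1·0.125·0.169 + 1·0.5·0.495) − 0.39 = -0.121375.
Option 2: r to a double first cousin = 0.25.
Option 2: Σ r·B − C = (2·0.25·0.487) − 0.049 = 0.1945.
Option 2 has the higher net inclusive-fitness payoff.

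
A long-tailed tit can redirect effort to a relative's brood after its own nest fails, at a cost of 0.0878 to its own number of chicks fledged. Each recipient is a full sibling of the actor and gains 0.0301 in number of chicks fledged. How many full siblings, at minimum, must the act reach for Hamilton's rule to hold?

6

r to a full sibling = 0.5 (full sibs share both parents — two paths of length 2: r = 2·(1/2)^2 = 1/2).
Hamilton's rule: n·r·B > C  ⇒  n > C/(r·B) = 0.0878/(0.5·0.0301) = 5.834.
The smallest integer exceeding 5.834 is 6.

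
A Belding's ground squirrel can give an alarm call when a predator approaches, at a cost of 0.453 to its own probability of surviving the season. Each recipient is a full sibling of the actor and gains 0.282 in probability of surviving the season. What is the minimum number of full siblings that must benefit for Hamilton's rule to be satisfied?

r to a full sibling = 0.5 (full sibs share both parents — two paths of length 2: r = 2·(1/2)^2 = 1/2).
Hamilton's rule: n·r·B > C  ⇒  n > C/(r·B) = 0.453/(0.5·0.282) = 3.213.
The smallest integer exceeding 3.213 is 4.

4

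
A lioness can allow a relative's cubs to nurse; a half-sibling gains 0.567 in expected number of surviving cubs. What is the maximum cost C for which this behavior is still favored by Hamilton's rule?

r to a half-sibling = 1/4 (half-sibs share one parent — one path of length 2: r = (1/2)^2 = 1/4).
Hamilton's rule: n·r·B > C, so the trait is favored while C < n·r·B = 1·0.25·0.567 = 0.14175.

0.14175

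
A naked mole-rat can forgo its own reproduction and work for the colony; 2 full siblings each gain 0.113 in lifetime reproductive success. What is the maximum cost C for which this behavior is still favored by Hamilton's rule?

r to a full sibling = 0.5 (full sibs share both parents — two paths of length 2: r = 2·(1/2)^2 = 1/2).
Hamilton's rule: n·r·B > C, so the trait is favored while C < n·r·B = 2·0.5·0.113 = 0.113.

0.113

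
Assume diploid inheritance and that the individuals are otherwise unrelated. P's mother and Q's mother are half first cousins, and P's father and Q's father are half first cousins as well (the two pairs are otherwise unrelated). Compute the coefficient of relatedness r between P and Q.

0.03125

Relatedness sums over independent paths through distinct common ancestors.
P and Q are related in two ways: half second cousins through their mothers (r = 1/64) and half second cousins through their fathers (r = 1/64).
r = 1/64 + 1/64 = 1/32 = 0.03125.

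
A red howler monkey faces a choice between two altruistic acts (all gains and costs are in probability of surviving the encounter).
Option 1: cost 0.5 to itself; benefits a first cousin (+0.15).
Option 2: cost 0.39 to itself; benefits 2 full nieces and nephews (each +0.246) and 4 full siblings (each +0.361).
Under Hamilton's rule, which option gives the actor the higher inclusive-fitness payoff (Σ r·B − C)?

Option 2

Option 1: r to a first cousin = 0.125.
Option 1: Σ r·B − C = (1·0.125·0.15) − 0.5 = -0.48125.
Option 2: r to a full niece or nephew = 0.25.
Option 2: r to a full sibling = 0.5.
Option 2: Σ r·B − C = (2·0.25·0.246 + 4·0.5·0.361) − 0.39 = 0.455.
Option 2 has the higher net inclusive-fitness payoff.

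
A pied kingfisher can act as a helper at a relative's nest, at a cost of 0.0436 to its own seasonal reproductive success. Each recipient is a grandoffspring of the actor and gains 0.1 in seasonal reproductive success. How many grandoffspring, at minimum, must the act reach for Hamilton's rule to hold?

2

r to a grandoffspring = 1/4 (two parent–offspring links: r = (1/2)^2 = 1/4).
Hamilton's rule: n·r·B > C  ⇒  n > C/(r·B) = 0.0436/(0.25·0.1) = 1.744.
The smallest integer exceeding 1.744 is 2.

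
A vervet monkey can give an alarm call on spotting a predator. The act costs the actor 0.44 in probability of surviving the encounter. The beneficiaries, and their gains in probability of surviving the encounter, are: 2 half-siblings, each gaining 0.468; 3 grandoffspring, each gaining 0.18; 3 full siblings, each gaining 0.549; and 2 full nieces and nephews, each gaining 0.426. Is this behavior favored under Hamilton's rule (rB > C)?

Yes

Hamilton's rule: the trait is favored when the sum of r·B over every recipient exceeds the actor's cost C.
r to a half-sibling = 0.25 (half-sibs share one parent — one path of length 2: r = (1/2)^2 = 1/4).
r to a grandoffspring = 1/4 (two parent–offspring links: r = (1/2)^2 = 1/4).
r to a full sibling = 1/2 (full sibs share both parents — two paths of length 2: r = 2·(1/2)^2 = 1/2).
r to a full niece or nephew = 1/4 (full aunt/uncle↔niece/nephew: two paths of length 3 through the shared grandparent pair: r = 2·(1/2)^3 = 1/4).
Summing one r·B term per recipient: 2·0.25·0.468 + 3·0.25·0.18 + 3·0.5·0.549 + 2·0.25·0.426 = 1.4055.
1.4055 > 0.44: the indirect benefit exceeds the cost.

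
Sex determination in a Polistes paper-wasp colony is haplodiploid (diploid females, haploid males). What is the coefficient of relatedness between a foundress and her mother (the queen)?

0.5

One meiotic link between diploid queen and diploid daughter: r = 1/2.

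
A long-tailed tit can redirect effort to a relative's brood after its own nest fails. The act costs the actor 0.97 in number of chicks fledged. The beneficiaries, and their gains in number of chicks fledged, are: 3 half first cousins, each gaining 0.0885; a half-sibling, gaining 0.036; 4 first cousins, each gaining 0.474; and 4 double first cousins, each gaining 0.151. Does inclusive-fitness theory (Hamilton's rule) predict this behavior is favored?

Hamilton's rule: the trait is favored when the sum of r·B over every recipient exceeds the actor's cost C.
r to a half first cousin = 0.0625 (half first cousins share one grandparent — one path of length 4: r = (1/2)^4 = 1/16).
r to a half-sibling = 1/4 (half-sibs share one parent — one path of length 2: r = (1/2)^2 = 1/4).
r to a first cousin = 1/8 (first cousins share one grandparent pair — two paths of length 4: r = 2·(1/2)^4 = 1/8).
r to a double first cousin = 0.25 (double first cousins share both grandparent pairs — four paths of length 4: r = 4·(1/2)^4 = 1/4).
Summing one r·B term per recipient: 3·0.0625·0.0885 + 1·0.25·0.036 + 4·0.125·0.474 + 4·0.25·0.151 = 0.41359375.
0.41359375 < 0.97: the indirect benefit is less than the cost.

No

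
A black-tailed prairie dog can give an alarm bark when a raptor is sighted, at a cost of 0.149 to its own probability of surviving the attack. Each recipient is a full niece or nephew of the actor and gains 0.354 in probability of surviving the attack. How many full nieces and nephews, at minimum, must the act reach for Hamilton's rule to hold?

r to a full niece or nephew = 1/4 (full aunt/uncle↔niece/nephew: two paths of length 3 through the shared grandparent pair: r = 2·(1/2)^3 = 1/4).
Hamilton's rule: n·r·B > C  ⇒  n > C/(r·B) = 0.149/(0.25·0.354) = 1.684.
The smallest integer exceeding 1.684 is 2.

2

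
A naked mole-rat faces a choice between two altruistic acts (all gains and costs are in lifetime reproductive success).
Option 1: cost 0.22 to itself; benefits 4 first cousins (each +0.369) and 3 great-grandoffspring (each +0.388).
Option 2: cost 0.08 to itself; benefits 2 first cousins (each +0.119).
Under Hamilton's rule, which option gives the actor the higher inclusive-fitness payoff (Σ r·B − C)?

Option 1: r to a first cousin = 0.125.
Option 1: r to a great-grandoffspring = 0.125.
Option 1: Σ r·B − C = (4·0.125·0.369 + 3·0.125·0.388) − 0.22 = 0.11.
Option 2: r to a first cousin = 0.125.
Option 2: Σ r·B − C = (2·0.125·0.119) − 0.08 = -0.05025.
Option 1 has the higher net inclusive-fitness payoff.

Option 1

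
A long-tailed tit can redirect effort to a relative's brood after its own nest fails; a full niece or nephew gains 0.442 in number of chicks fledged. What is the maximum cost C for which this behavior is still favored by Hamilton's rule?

r to a full niece or nephew = 0.25 (full aunt/uncle↔niece/nephew: two paths of length 3 through the shared grandparent pair: r = 2·(1/2)^3 = 1/4).
Hamilton's rule: n·r·B > C, so the trait is favored while C < n·r·B = 1·0.25·0.442 = 0.1105.

0.1105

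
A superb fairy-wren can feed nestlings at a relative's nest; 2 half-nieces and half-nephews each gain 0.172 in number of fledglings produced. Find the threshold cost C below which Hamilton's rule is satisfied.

r to a half-niece or half-nephew = 1/8 (half-aunt/uncle↔niece/nephew: one path of length 3: r = (1/2)^3 = 1/8).
Hamilton's rule: n·r·B > C, so the trait is favored while C < n·r·B = 2·0.125·0.172 = 0.043.

0.043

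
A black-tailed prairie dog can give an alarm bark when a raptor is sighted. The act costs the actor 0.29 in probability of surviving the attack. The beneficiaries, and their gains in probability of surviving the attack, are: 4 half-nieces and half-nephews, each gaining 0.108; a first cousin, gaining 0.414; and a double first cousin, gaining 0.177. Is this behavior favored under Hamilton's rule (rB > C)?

Hamilton's rule: the trait is favored when the sum of r·B over every recipient exceeds the actor's cost C.
r to a half-niece or half-nephew = 1/8 (half-aunt/uncle↔niece/nephew: one path of length 3: r = (1/2)^3 = 1/8).
r to a first cousin = 1/8 (first cousins share one grandparent pair — two paths of length 4: r = 2·(1/2)^4 = 1/8).
r to a double first cousin = 1/4 (double first cousins share both grandparent pairs — four paths of length 4: r = 4·(1/2)^4 = 1/4).
Summing one r·B term per recipient: 4·0.125·0.108 + 1·0.125·0.414 + 1·0.25·0.177 = 0.15.
0.15 < 0.29: the indirect benefit is less than the cost.

No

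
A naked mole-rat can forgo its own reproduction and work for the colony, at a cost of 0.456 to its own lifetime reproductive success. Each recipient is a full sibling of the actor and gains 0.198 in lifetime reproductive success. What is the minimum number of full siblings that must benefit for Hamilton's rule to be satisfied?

5

r to a full sibling = 1/2 (full sibs share both parents — two paths of length 2: r = 2·(1/2)^2 = 1/2).
Hamilton's rule: n·r·B > C  ⇒  n > C/(r·B) = 0.456/(0.5·0.198) = 4.606.
The smallest integer exceeding 4.606 is 5.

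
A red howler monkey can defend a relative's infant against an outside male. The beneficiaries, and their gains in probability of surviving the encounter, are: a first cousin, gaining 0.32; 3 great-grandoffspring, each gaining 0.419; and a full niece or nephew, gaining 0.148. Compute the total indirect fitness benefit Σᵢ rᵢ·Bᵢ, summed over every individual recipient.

0.234125

r to a first cousin = 1/8 (first cousins share one grandparent pair — two paths of length 4: r = 2·(1/2)^4 = 1/8).
r to a great-grandoffspring = 0.125 (three parent–offspring links: r = (1/2)^3 = 1/8).
r to a full niece or nephew = 1/4 (full aunt/uncle↔niece/nephew: two paths of length 3 through the shared grandparent pair: r = 2·(1/2)^3 = 1/4).
Summing one r·B term per recipient: 1·0.125·0.32 + 3·0.125·0.419 + 1·0.25·0.148 = 0.234125.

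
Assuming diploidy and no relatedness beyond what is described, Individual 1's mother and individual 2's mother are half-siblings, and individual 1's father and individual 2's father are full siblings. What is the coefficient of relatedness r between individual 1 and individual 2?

0.1875

Relatedness sums over independent paths through distinct common ancestors.
Individual 1 and individual 2 are related in two ways: half first cousins through their mothers (r = 1/16) and first cousins through their fathers (r = 1/8).
r = 1/16 + 1/8 = 0.1875.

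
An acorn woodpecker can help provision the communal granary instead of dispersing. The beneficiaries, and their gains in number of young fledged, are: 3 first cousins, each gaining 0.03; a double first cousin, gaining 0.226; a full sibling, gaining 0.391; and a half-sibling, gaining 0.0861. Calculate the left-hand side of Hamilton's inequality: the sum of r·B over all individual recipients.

r to a first cousin = 1/8 (first cousins share one grandparent pair — two paths of length 4: r = 2·(1/2)^4 = 1/8).
r to a double first cousin = 0.25 (double first cousins share both grandparent pairs — four paths of length 4: r = 4·(1/2)^4 = 1/4).
r to a full sibling = 0.5 (full sibs share both parents — two paths of length 2: r = 2·(1/2)^2 = 1/2).
r to a half-sibling = 1/4 (half-sibs share one parent — one path of length 2: r = (1/2)^2 = 1/4).
Summing one r·B term per recipient: 3·0.125·0.03 + 1·0.25·0.226 + 1·0.5·0.391 + 1·0.25·0.0861 = 0.284775.

0.284775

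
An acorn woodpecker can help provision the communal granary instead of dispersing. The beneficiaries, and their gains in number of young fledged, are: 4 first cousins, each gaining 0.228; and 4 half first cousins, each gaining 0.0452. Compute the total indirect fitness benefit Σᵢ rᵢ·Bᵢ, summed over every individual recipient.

r to a first cousin = 1/8 (first cousins share one grandparent pair — two paths of length 4: r = 2·(1/2)^4 = 1/8).
r to a half first cousin = 0.0625 (half first cousins share one grandparent — one path of length 4: r = (1/2)^4 = 1/16).
Summing one r·B term per recipient: 4·0.125·0.228 + 4·0.0625·0.0452 = 0.1253.

0.1253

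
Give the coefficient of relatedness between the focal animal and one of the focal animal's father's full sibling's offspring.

Each parent–offspring link contributes a factor of 1/2, and independent paths through distinct common ancestors add.
First cousins share one grandparent pair — two paths of length 4: r = 2·(1/2)^4 = 1/8.

0.125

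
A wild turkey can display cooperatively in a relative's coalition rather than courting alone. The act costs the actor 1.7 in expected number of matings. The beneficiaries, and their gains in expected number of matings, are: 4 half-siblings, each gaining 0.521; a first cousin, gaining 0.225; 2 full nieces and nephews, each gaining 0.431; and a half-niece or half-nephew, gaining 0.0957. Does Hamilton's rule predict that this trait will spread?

Hamilton's rule: the trait is favored when the sum of r·B over every recipient exceeds the actor's cost C.
r to a half-sibling = 1/4 (half-sibs share one parent — one path of length 2: r = (1/2)^2 = 1/4).
r to a first cousin = 0.125 (first cousins share one grandparent pair — two paths of length 4: r = 2·(1/2)^4 = 1/8).
r to a full niece or nephew = 1/4 (full aunt/uncle↔niece/nephew: two paths of length 3 through the shared grandparent pair: r = 2·(1/2)^3 = 1/4).
r to a half-niece or half-nephew = 0.125 (half-aunt/uncle↔niece/nephew: one path of length 3: r = (1/2)^3 = 1/8).
Summing one r·B term per recipient: 4·0.25·0.521 + 1·0.125·0.225 + 2·0.25·0.431 + 1·0.125·0.0957 = 0.7765875.
0.7765875 < 1.7: the indirect benefit is less than the cost.

No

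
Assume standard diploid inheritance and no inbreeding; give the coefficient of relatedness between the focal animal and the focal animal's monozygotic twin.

1

Each parent–offspring link contributes a factor of 1/2, and independent paths through distinct common ancestors add.
Monozygotic twins share every allele identical by descent: r = 1.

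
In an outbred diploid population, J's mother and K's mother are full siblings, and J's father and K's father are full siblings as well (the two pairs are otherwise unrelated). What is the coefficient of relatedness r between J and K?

Wright's path rule: contributions from independent ancestry routes add.
J and K are related in two ways: first cousins through their mothers (r = 1/8) and first cousins through their fathers (r = 1/8) — i.e. double first cousins.
r = 1/8 + 1/8 = 0.25.

0.25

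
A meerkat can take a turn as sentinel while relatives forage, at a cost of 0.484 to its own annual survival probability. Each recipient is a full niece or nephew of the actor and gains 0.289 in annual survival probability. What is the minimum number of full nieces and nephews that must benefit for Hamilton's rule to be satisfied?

r to a full niece or nephew = 1/4 (full aunt/uncle↔niece/nephew: two paths of length 3 through the shared grandparent pair: r = 2·(1/2)^3 = 1/4).
Hamilton's rule: n·r·B > C  ⇒  n > C/(r·B) = 0.484/(0.25·0.289) = 6.699.
The smallest integer exceeding 6.699 is 7.

7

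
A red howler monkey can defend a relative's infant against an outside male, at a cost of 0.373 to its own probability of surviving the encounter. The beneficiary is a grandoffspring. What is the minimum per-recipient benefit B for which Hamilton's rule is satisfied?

r to a grandoffspring = 1/4 (two parent–offspring links: r = (1/2)^2 = 1/4).
Hamilton's rule with n recipients of equal r: n·r·B > C, so B > C/(n·r) = 0.373/(1·0.25) = 1.492.

1.492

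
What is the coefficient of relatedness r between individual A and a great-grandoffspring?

0.125

Three parent–offspring links: r = (1/2)^3 = 1/8.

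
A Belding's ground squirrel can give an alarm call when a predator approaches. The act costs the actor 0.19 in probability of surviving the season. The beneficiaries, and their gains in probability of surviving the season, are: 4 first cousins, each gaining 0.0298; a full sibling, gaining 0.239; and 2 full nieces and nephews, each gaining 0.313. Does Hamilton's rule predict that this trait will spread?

Yes

Hamilton's rule: the trait is favored when the sum of r·B over every recipient exceeds the actor's cost C.
r to a first cousin = 1/8 (first cousins share one grandparent pair — two paths of length 4: r = 2·(1/2)^4 = 1/8).
r to a full sibling = 0.5 (full sibs share both parents — two paths of length 2: r = 2·(1/2)^2 = 1/2).
r to a full niece or nephew = 0.25 (full aunt/uncle↔niece/nephew: two paths of length 3 through the shared grandparent pair: r = 2·(1/2)^3 = 1/4).
Summing one r·B term per recipient: 4·0.125·0.0298 + 1·0.5·0.239 + 2·0.25·0.313 = 0.2909.
0.2909 > 0.19: the indirect benefit exceeds the cost.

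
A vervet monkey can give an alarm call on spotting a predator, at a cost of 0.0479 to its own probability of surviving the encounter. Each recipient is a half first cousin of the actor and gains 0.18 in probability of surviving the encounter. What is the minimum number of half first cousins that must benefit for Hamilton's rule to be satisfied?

5

r to a half first cousin = 0.0625 (half first cousins share one grandparent — one path of length 4: r = (1/2)^4 = 1/16).
Hamilton's rule: n·r·B > C  ⇒  n > C/(r·B) = 0.0479/(0.0625·0.18) = 4.258.
The smallest integer exceeding 4.258 is 5.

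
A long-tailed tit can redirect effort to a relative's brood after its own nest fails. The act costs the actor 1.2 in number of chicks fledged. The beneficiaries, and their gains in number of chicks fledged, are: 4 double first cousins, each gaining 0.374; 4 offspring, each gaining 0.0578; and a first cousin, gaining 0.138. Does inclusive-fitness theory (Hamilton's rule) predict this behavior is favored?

No

Hamilton's rule: the trait is favored when the sum of r·B over every recipient exceeds the actor's cost C.
r to a double first cousin = 1/4 (double first cousins share both grandparent pairs — four paths of length 4: r = 4·(1/2)^4 = 1/4).
r to an offspring = 1/2 (one parent–offspring link: r = (1/2)^1 = 1/2).
r to a first cousin = 0.125 (first cousins share one grandparent pair — two paths of length 4: r = 2·(1/2)^4 = 1/8).
Summing one r·B term per recipient: 4·0.25·0.374 + 4·0.5·0.0578 + 1·0.125·0.138 = 0.50685.
0.50685 < 1.2: the indirect benefit is less than the cost.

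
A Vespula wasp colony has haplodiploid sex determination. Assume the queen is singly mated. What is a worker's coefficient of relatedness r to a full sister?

Haplodiploid full sisters inherit their father's entire haploid genome identically (contributing 1/2) and on average half of their mother's contribution (1/2 · 1/2 = 1/4); r = 1/2 + 1/4 = 3/4.

0.75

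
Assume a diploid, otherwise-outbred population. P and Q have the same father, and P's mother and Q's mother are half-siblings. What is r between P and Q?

0.3125

Relatedness sums over independent paths through distinct common ancestors.
P and Q are related in two ways: half-sibs through their shared father (r = 1/4) and half first cousins through their mothers (r = 1/16).
r = 1/4 + 1/16 = 0.3125.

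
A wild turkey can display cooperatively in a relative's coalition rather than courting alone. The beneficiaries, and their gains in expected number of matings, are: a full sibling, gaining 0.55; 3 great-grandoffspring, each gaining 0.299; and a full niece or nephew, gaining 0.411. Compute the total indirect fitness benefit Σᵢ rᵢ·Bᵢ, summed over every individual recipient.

r to a full sibling = 1/2 (full sibs share both parents — two paths of length 2: r = 2·(1/2)^2 = 1/2).
r to a great-grandoffspring = 0.125 (three parent–offspring links: r = (1/2)^3 = 1/8).
r to a full niece or nephew = 1/4 (full aunt/uncle↔niece/nephew: two paths of length 3 through the shared grandparent pair: r = 2·(1/2)^3 = 1/4).
Summing one r·B term per recipient: 1·0.5·0.55 + 3·0.125·0.299 + 1·0.25·0.411 = 0.489875.

0.489875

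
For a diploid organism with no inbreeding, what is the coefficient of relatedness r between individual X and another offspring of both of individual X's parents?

Each parent–offspring link contributes a factor of 1/2, and independent paths through distinct common ancestors add.
Full sibs share both parents — two paths of length 2: r = 2·(1/2)^2 = 1/2.

0.5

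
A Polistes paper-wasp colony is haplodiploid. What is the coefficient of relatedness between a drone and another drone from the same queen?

0.5

Haploid brothers each carry a random half of the queen's diploid genome, so on average they share half: r = 1/2.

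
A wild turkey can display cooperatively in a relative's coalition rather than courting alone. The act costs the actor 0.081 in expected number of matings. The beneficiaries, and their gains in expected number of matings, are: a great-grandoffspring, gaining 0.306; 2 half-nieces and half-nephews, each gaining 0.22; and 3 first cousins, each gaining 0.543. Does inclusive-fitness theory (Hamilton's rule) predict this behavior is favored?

Yes

Hamilton's rule: the trait is favored when the sum of r·B over every recipient exceeds the actor's cost C.
r to a great-grandoffspring = 1/8 (three parent–offspring links: r = (1/2)^3 = 1/8).
r to a half-niece or half-nephew = 1/8 (half-aunt/uncle↔niece/nephew: one path of length 3: r = (1/2)^3 = 1/8).
r to a first cousin = 0.125 (first cousins share one grandparent pair — two paths of length 4: r = 2·(1/2)^4 = 1/8).
Summing one r·B term per recipient: 1·0.125·0.306 + 2·0.125·0.22 + 3·0.125·0.543 = 0.296875.
0.296875 > 0.081: the indirect benefit exceeds the cost.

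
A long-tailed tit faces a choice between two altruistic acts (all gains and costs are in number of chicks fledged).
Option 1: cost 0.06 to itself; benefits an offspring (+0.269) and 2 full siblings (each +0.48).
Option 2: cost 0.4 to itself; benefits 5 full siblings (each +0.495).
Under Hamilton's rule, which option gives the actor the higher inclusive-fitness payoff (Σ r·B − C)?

Option 2

Option 1: r to an offspring = 0.5.
Option 1: r to a full sibling = 0.5.
Option 1: Σ r·B − C = (1·0.5·0.269 + 2·0.5·0.48) − 0.06 = 0.5545.
Option 2: r to a full sibling = 0.5.
Option 2: Σ r·B − C = (5·0.5·0.495) − 0.4 = 0.8375.
Option 2 has the higher net inclusive-fitness payoff.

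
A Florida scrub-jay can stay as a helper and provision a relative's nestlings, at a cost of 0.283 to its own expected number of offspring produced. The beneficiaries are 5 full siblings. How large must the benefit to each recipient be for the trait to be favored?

0.1132

r to a full sibling = 0.5 (full sibs share both parents — two paths of length 2: r = 2·(1/2)^2 = 1/2).
Hamilton's rule with n recipients of equal r: n·r·B > C, so B > C/(n·r) = 0.283/(5·0.5) = 0.1132.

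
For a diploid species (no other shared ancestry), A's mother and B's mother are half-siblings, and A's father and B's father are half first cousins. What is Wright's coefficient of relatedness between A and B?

Relatedness sums over independent paths through distinct common ancestors.
A and B are related in two ways: half first cousins through their mothers (r = 1/16) and half second cousins through their fathers (r = 1/64).
r = 1/16 + 1/64 = 0.078125.

0.078125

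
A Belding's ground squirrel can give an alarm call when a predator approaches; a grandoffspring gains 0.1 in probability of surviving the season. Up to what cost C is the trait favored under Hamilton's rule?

0.025

r to a grandoffspring = 1/4 (two parent–offspring links: r = (1/2)^2 = 1/4).
Hamilton's rule: n·r·B > C, so the trait is favored while C < n·r·B = 1·0.25·0.1 = 0.025.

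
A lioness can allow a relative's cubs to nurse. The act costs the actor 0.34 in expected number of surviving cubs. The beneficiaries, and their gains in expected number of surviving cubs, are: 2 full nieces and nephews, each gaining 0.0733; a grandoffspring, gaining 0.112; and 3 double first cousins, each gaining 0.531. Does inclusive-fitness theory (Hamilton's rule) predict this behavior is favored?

Yes

Hamilton's rule: the trait is favored when the sum of r·B over every recipient exceeds the actor's cost C.
r to a full niece or nephew = 0.25 (full aunt/uncle↔niece/nephew: two paths of length 3 through the shared grandparent pair: r = 2·(1/2)^3 = 1/4).
r to a grandoffspring = 1/4 (two parent–offspring links: r = (1/2)^2 = 1/4).
r to a double first cousin = 1/4 (double first cousins share both grandparent pairs — four paths of length 4: r = 4·(1/2)^4 = 1/4).
Summing one r·B term per recipient: 2·0.25·0.0733 + 1·0.25·0.112 + 3·0.25·0.531 = 0.4629.
0.4629 > 0.34: the indirect benefit exceeds the cost.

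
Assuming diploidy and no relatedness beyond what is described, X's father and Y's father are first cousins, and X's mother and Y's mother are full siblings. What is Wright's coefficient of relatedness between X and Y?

0.15625

With two independent routes of shared ancestry, r is the sum of the two contributions.
X and Y are related in two ways: second cousins through their fathers (r = 1/32) and first cousins through their mothers (r = 1/8).
r = 1/32 + 1/8 = 0.15625.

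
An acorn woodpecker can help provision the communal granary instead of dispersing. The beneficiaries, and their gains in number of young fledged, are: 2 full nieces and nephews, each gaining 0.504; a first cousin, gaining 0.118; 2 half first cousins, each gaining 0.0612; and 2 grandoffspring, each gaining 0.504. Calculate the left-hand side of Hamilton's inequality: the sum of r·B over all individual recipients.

r to a full niece or nephew = 1/4 (full aunt/uncle↔niece/nephew: two paths of length 3 through the shared grandparent pair: r = 2·(1/2)^3 = 1/4).
r to a first cousin = 1/8 (first cousins share one grandparent pair — two paths of length 4: r = 2·(1/2)^4 = 1/8).
r to a half first cousin = 0.0625 (half first cousins share one grandparent — one path of length 4: r = (1/2)^4 = 1/16).
r to a grandoffspring = 0.25 (two parent–offspring links: r = (1/2)^2 = 1/4).
Summing one r·B term per recipient: 2·0.25·0.504 + 1·0.125·0.118 + 2·0.0625·0.0612 + 2·0.25·0.504 = 0.5264.

0.5264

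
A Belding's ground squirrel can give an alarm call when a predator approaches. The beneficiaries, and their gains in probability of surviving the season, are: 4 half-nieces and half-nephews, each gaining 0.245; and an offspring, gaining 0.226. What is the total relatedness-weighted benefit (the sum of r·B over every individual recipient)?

r to a half-niece or half-nephew = 0.125 (half-aunt/uncle↔niece/nephew: one path of length 3: r = (1/2)^3 = 1/8).
r to an offspring = 0.5 (one parent–offspring link: r = (1/2)^1 = 1/2).
Summing one r·B term per recipient: 4·0.125·0.245 + 1·0.5·0.226 = 0.2355.

0.2355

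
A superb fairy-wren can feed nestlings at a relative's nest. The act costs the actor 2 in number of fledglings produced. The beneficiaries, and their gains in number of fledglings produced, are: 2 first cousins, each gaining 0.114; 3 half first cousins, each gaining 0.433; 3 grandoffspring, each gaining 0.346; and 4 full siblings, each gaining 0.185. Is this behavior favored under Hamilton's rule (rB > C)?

No

Hamilton's rule: the trait is favored when the sum of r·B over every recipient exceeds the actor's cost C.
r to a first cousin = 0.125 (first cousins share one grandparent pair — two paths of length 4: r = 2·(1/2)^4 = 1/8).
r to a half first cousin = 0.0625 (half first cousins share one grandparent — one path of length 4: r = (1/2)^4 = 1/16).
r to a grandoffspring = 1/4 (two parent–offspring links: r = (1/2)^2 = 1/4).
r to a full sibling = 0.5 (full sibs share both parents — two paths of length 2: r = 2·(1/2)^2 = 1/2).
Summing one r·B term per recipient: 2·0.125·0.114 + 3·0.0625·0.433 + 3·0.25·0.346 + 4·0.5·0.185 = 0.7391875.
0.7391875 < 2: the indirect benefit is less than the cost.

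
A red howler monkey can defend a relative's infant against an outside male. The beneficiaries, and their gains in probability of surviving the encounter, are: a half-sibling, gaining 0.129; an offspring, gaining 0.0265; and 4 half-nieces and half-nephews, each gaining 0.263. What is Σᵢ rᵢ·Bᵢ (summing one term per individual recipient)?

r to a half-sibling = 1/4 (half-sibs share one parent — one path of length 2: r = (1/2)^2 = 1/4).
r to an offspring = 0.5 (one parent–offspring link: r = (1/2)^1 = 1/2).
r to a half-niece or half-nephew = 1/8 (half-aunt/uncle↔niece/nephew: one path of length 3: r = (1/2)^3 = 1/8).
Summing one r·B term per recipient: 1·0.25·0.129 + 1·0.5·0.0265 + 4·0.125·0.263 = 0.177.

0.177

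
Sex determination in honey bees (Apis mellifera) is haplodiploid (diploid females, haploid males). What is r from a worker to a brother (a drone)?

Her haploid brother carries none of their father's genes and a random half of their mother's genome; that half matches the maternal half of her own genome with probability 1/2: r = 1/2 · 1/2 = 1/4.

0.25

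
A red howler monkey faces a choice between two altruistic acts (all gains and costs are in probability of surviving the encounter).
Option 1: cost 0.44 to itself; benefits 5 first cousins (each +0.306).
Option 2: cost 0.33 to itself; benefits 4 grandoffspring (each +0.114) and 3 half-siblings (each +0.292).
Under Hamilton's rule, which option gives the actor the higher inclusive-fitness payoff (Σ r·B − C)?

Option 2

Option 1: r to a first cousin = 0.125.
Option 1: Σ r·B − C = (5·0.125·0.306) − 0.44 = -0.24875.
Option 2: r to a grandoffspring = 0.25.
Option 2: r to a half-sibling = 0.25.
Option 2: Σ r·B − C = (4·0.25·0.114 + 3·0.25·0.292) − 0.33 = 0.003.
Option 2 has the higher net inclusive-fitness payoff.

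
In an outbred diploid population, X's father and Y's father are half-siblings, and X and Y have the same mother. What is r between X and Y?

Wright's path rule: contributions from independent ancestry routes add.
X and Y are related in two ways: half first cousins through their fathers (r = 1/16) and half-sibs through their shared mother (r = 1/4).
r = 1/16 + 1/4 = 0.3125.

0.3125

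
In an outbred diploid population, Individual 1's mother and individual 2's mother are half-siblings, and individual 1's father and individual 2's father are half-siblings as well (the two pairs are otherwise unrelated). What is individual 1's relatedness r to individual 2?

0.125

Relatedness sums over independent paths through distinct common ancestors.
Individual 1 and individual 2 are related in two ways: half first cousins through their mothers (r = 1/16) and half first cousins through their fathers (r = 1/16).
r = 1/16 + 1/16 = 1/8 = 0.125.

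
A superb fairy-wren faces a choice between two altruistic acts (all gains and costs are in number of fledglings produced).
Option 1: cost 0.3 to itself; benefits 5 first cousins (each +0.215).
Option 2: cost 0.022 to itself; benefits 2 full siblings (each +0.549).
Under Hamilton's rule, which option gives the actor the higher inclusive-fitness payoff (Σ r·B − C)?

Option 1: r to a first cousin = 0.125.
Option 1: Σ r·B − C = (5·0.125·0.215) − 0.3 = -0.165625.
Option 2: r to a full sibling = 0.5.
Option 2: Σ r·B − C = (2·0.5·0.549) − 0.022 = 0.527.
Option 2 has the higher net inclusive-fitness payoff.

Option 2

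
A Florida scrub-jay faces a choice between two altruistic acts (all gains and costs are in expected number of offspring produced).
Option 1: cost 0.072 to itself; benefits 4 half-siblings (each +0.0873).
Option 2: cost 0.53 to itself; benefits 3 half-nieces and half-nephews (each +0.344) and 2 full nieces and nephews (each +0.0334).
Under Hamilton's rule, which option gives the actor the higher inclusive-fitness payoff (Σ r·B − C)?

Option 1

Option 1: r to a half-sibling = 0.25.
Option 1: Σ r·B − C = (4·0.25·0.0873) − 0.072 = 0.0153.
Option 2: r to a half-niece or half-nephew = 0.125.
Option 2: r to a full niece or nephew = 0.25.
Option 2: Σ r·B − C = (3·0.125·0.344 + 2·0.25·0.0334) − 0.53 = -0.3843.
Option 1 has the higher net inclusive-fitness payoff.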